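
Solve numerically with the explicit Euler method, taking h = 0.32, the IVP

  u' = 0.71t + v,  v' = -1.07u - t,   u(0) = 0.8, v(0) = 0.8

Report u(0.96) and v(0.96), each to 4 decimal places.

1.4623, -0.5868

Euler on (u,v): u_{n+1} = u_n + h·u', v_{n+1} = v_n + h·v'.
0.000000: (0.800000, 0.800000); f=(0.800000, -0.856000) → (1.056000, 0.526080)
0.320000: (1.056000, 0.526080); f=(0.753280, -1.449920) → (1.297050, 0.062106)
0.640000: (1.297050, 0.062106); f=(0.516506, -2.027843) → (1.462331, -0.586804)
(u(0.96), v(0.96)) ≈ (1.4623, -0.5868)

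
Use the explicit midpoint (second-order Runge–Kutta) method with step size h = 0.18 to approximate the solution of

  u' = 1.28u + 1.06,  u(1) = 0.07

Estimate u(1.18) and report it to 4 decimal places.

0.3008

Midpoint: k1 = f(t_n, u_n); k2 = f(t_n + h/2, u_n + (h/2)·k1); u_{n+1} = u_n + h·k2.
t=1.000000, u=0.070000:
  k1 = f(1.000000, 0.070000) = 1.149600
  k2 = f(1.090000, 0.173464) = 1.282034
  u ← 0.070000 + 0.18·1.282034 = 0.300766
u(1.18) ≈ 0.3008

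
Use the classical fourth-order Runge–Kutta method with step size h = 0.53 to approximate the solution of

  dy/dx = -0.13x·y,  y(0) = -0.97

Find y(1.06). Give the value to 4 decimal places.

RK4: k1 = f(x_n, y_n); k2 = f(x_n + h/2, y_n + (h/2)·k1); k3 = f(x_n + h/2, y_n + (h/2)·k2); k4 = f(x_n + h, y_n + h·k3); y_{n+1} = y_n + (h/6)·(k1 + 2k2 + 2k3 + k4).
x=0.000000, y=-0.970000:
  k1 = f(0.000000, -0.970000) = 0.000000
  k2 = f(0.265000, -0.970000) = 0.033417
  k3 = f(0.265000, -0.961145) = 0.033111
  k4 = f(0.530000, -0.952451) = 0.065624
  y ← -0.970000 + (0.53/6)·(k1 + 2k2 + 2k3 + k4) = -0.952450
x=0.530000, y=-0.952450:
  k1 = f(0.530000, -0.952450) = 0.065624
  k2 = f(0.795000, -0.935060) = 0.096638
  k3 = f(0.795000, -0.926841) = 0.095789
  k4 = f(1.060000, -0.901682) = 0.124252
  y ← -0.952450 + (0.53/6)·(k1 + 2k2 + 2k3 + k4) = -0.901682
y(1.06) ≈ -0.9017

-0.9017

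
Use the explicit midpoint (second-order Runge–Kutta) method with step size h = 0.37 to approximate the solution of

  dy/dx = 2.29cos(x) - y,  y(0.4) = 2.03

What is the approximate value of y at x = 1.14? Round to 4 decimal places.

Midpoint: k1 = f(x_n, y_n); k2 = f(x_n + h/2, y_n + (h/2)·k1); y_{n+1} = y_n + h·k2.
x=0.400000, y=2.030000:
  k1 = f(0.400000, 2.030000) = 0.079230
  k2 = f(0.585000, 2.044657) = -0.135457
  y ← 2.030000 + 0.37·(-0.135457) = 1.979881
x=0.770000, y=1.979881:
  k1 = f(0.770000, 1.979881) = -0.335866
  k2 = f(0.955000, 1.917746) = -0.595022
  y ← 1.979881 + 0.37·(-0.595022) = 1.759723
y(1.14) ≈ 1.7597

1.7597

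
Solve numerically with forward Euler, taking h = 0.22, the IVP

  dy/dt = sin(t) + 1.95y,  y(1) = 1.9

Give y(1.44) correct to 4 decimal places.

Euler: y_{n+1} = y_n + h·f(t_n, y_n).
t=1.000000, y=1.900000: f=4.546471 → y ← 1.900000 + 0.22·4.546471 = 2.900224
t=1.220000, y=2.900224: f=6.594535 → y ← 2.900224 + 0.22·6.594535 = 4.351021
y(1.44) ≈ 4.3510

4.3510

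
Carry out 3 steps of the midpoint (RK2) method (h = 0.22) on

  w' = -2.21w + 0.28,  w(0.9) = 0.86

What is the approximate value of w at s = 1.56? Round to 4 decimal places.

0.3118

Midpoint: k1 = f(s_n, w_n); k2 = f(s_n + h/2, w_n + (h/2)·k1); w_{n+1} = w_n + h·k2.
s=0.900000, w=0.860000:
  k1 = f(0.900000, 0.860000) = -1.620600
  k2 = f(1.010000, 0.681734) = -1.226632
  w ← 0.860000 + 0.22·(-1.226632) = 0.590141
s=1.120000, w=0.590141:
  k1 = f(1.120000, 0.590141) = -1.024211
  k2 = f(1.230000, 0.477478) = -0.775226
  w ← 0.590141 + 0.22·(-0.775226) = 0.419591
s=1.340000, w=0.419591:
  k1 = f(1.340000, 0.419591) = -0.647297
  k2 = f(1.450000, 0.348389) = -0.489939
  w ← 0.419591 + 0.22·(-0.489939) = 0.311805
w(1.56) ≈ 0.3118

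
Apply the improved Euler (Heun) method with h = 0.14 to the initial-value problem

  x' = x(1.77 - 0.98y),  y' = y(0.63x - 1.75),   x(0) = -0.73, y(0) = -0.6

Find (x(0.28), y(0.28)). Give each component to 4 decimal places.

-1.3402, -0.3129

Heun on (x,y): k1 = f(t_n, state_n); k2 = f(t_n + h, state_n + h·k1); state_{n+1} = state_n + (h/2)·(k1 + k2).
0.000000: (-0.730000, -0.600000)
  k1 = (-1.721340, 1.325940)
  predictor → (-0.970988, -0.414368)
  k2 = (-2.112948, 0.978623)
  → (-0.998400, -0.438681)
0.140000: (-0.998400, -0.438681)
  k1 = (-2.196387, 1.043618)
  predictor → (-1.305894, -0.292574)
  k2 = (-2.685863, 0.752709)
  → (-1.340158, -0.312938)
(x(0.28), y(0.28)) ≈ (-1.3402, -0.3129)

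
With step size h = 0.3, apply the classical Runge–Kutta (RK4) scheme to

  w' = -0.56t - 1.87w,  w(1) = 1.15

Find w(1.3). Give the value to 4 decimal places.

RK4: k1 = f(t_n, w_n); k2 = f(t_n + h/2, w_n + (h/2)·k1); k3 = f(t_n + h/2, w_n + (h/2)·k2); k4 = f(t_n + h, w_n + h·k3); w_{n+1} = w_n + (h/6)·(k1 + 2k2 + 2k3 + k4).
t=1.000000, w=1.150000:
  k1 = f(1.000000, 1.150000) = -2.710500
  k2 = f(1.150000, 0.743425) = -2.034205
  k3 = f(1.150000, 0.844869) = -2.223906
  k4 = f(1.300000, 0.482828) = -1.630889
  w ← 1.150000 + (0.3/6)·(k1 + 2k2 + 2k3 + k4) = 0.507120
w(1.3) ≈ 0.5071

0.5071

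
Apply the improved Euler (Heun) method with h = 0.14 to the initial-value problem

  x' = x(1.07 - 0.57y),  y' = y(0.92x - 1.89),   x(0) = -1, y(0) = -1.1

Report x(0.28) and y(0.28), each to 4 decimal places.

-1.5128, -0.4867

Heun on (x,y): k1 = f(s_n, state_n); k2 = f(s_n + h, state_n + h·k1); state_{n+1} = state_n + (h/2)·(k1 + k2).
0.000000: (-1.000000, -1.100000)
  k1 = (-1.697000, 3.091000)
  predictor → (-1.237580, -0.667260)
  k2 = (-1.794910, 2.020846)
  → (-1.244434, -0.742171)
0.140000: (-1.244434, -0.742171)
  k1 = (-1.857986, 2.252398)
  predictor → (-1.504552, -0.426835)
  k2 = (-1.975922, 1.397538)
  → (-1.512807, -0.486675)
(x(0.28), y(0.28)) ≈ (-1.5128, -0.4867)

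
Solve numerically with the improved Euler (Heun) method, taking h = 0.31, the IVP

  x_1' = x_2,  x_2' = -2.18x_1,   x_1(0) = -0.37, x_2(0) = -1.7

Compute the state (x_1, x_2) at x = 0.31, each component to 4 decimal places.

-0.8582, -1.2719

Heun on (x_1,x_2): k1 = f(x_n, state_n); k2 = f(x_n + h, state_n + h·k1); state_{n+1} = state_n + (h/2)·(k1 + k2).
0.000000: (-0.370000, -1.700000)
  k1 = (-1.700000, 0.806600)
  predictor → (-0.897000, -1.449954)
  k2 = (-1.449954, 1.955460)
  → (-0.858243, -1.271881)
(x_1(0.31), x_2(0.31)) ≈ (-0.8582, -1.2719)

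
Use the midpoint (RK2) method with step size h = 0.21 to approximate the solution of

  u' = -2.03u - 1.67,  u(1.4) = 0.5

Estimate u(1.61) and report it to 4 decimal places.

Midpoint: k1 = f(x_n, u_n); k2 = f(x_n + h/2, u_n + (h/2)·k1); u_{n+1} = u_n + h·k2.
x=1.400000, u=0.500000:
  k1 = f(1.400000, 0.500000) = -2.685000
  k2 = f(1.505000, 0.218075) = -2.112692
  u ← 0.500000 + 0.21·(-2.112692) = 0.056335
u(1.61) ≈ 0.0563

0.0563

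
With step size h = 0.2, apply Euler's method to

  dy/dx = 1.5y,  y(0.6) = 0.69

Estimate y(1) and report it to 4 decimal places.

1.1661

Euler: y_{n+1} = y_n + h·f(x_n, y_n).
x=0.600000, y=0.690000: f=1.035000 → y ← 0.690000 + 0.2·1.035000 = 0.897000
x=0.800000, y=0.897000: f=1.345500 → y ← 0.897000 + 0.2·1.345500 = 1.166100
y(1) ≈ 1.1661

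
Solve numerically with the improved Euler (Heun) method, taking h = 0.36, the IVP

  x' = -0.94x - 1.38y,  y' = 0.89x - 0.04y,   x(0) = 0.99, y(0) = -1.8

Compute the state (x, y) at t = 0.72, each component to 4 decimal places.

1.4359, -0.8798

Heun on (x,y): k1 = f(t_n, state_n); k2 = f(t_n + h, state_n + h·k1); state_{n+1} = state_n + (h/2)·(k1 + k2).
0.000000: (0.990000, -1.800000)
  k1 = (1.553400, 0.953100)
  predictor → (1.549224, -1.456884)
  k2 = (0.554229, 1.437085)
  → (1.369373, -1.369767)
0.360000: (1.369373, -1.369767)
  k1 = (0.603067, 1.273533)
  predictor → (1.586477, -0.911295)
  k2 = (-0.233702, 1.448417)
  → (1.435859, -0.879816)
(x(0.72), y(0.72)) ≈ (1.4359, -0.8798)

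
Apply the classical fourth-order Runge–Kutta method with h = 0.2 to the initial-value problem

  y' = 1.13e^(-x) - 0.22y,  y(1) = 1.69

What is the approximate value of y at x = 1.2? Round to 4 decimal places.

1.6909

RK4: k1 = f(x_n, y_n); k2 = f(x_n + h/2, y_n + (h/2)·k1); k3 = f(x_n + h/2, y_n + (h/2)·k2); k4 = f(x_n + h, y_n + h·k3); y_{n+1} = y_n + (h/6)·(k1 + 2k2 + 2k3 + k4).
x=1.000000, y=1.690000:
  k1 = f(1.000000, 1.690000) = 0.043904
  k2 = f(1.100000, 1.694390) = 0.003378
  k3 = f(1.100000, 1.690338) = 0.004270
  k4 = f(1.200000, 1.690854) = -0.031638
  y ← 1.690000 + (0.2/6)·(k1 + 2k2 + 2k3 + k4) = 1.690919
y(1.2) ≈ 1.6909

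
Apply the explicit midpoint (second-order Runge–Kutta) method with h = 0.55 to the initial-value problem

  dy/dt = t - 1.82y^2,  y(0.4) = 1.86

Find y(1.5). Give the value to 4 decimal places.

Midpoint: k1 = f(t_n, y_n); k2 = f(t_n + h/2, y_n + (h/2)·k1); y_{n+1} = y_n + h·k2.
t=0.400000, y=1.860000:
  k1 = f(0.400000, 1.860000) = -5.896472
  k2 = f(0.675000, 0.238470) = 0.571500
  y ← 1.860000 + 0.55·0.571500 = 2.174325
t=0.950000, y=2.174325:
  k1 = f(0.950000, 2.174325) = -7.654395
  k2 = f(1.225000, 0.069366) = 1.216243
  y ← 2.174325 + 0.55·1.216243 = 2.843259
y(1.5) ≈ 2.8433

2.8433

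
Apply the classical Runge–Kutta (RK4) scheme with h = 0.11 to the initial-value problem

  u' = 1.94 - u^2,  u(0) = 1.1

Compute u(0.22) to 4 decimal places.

RK4: k1 = f(x_n, u_n); k2 = f(x_n + h/2, u_n + (h/2)·k1); k3 = f(x_n + h/2, u_n + (h/2)·k2); k4 = f(x_n + h, u_n + h·k3); u_{n+1} = u_n + (h/6)·(k1 + 2k2 + 2k3 + k4).
x=0.000000, u=1.100000:
  k1 = f(0.000000, 1.100000) = 0.730000
  k2 = f(0.055000, 1.140150) = 0.640058
  k3 = f(0.055000, 1.135203) = 0.651314
  k4 = f(0.110000, 1.171645) = 0.567249
  u ← 1.100000 + (0.11/6)·(k1 + 2k2 + 2k3 + k4) = 1.171133
x=0.110000, u=1.171133:
  k1 = f(0.110000, 1.171133) = 0.568447
  k2 = f(0.165000, 1.202398) = 0.494240
  k3 = f(0.165000, 1.198316) = 0.504038
  k4 = f(0.220000, 1.226577) = 0.435508
  u ← 1.171133 + (0.11/6)·(k1 + 2k2 + 2k3 + k4) = 1.226143
u(0.22) ≈ 1.2261

1.2261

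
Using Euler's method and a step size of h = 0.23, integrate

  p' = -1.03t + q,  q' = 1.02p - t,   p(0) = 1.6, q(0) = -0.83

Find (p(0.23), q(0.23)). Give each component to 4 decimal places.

1.4091, -0.4546

Euler on (p,q): p_{n+1} = p_n + h·p', q_{n+1} = q_n + h·q'.
0.000000: (1.600000, -0.830000); f=(-0.830000, 1.632000) → (1.409100, -0.454640)
(p(0.23), q(0.23)) ≈ (1.4091, -0.4546)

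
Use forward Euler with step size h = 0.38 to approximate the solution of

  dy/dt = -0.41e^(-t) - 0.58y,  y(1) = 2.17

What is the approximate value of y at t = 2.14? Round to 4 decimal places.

Euler: y_{n+1} = y_n + h·f(t_n, y_n).
t=1.000000, y=2.170000: f=-1.409431 → y ← 2.170000 + 0.38·(-1.409431) = 1.634416
t=1.380000, y=1.634416: f=-1.051109 → y ← 1.634416 + 0.38·(-1.051109) = 1.234995
t=1.760000, y=1.234995: f=-0.786836 → y ← 1.234995 + 0.38·(-0.786836) = 0.935998
y(2.14) ≈ 0.9360

0.9360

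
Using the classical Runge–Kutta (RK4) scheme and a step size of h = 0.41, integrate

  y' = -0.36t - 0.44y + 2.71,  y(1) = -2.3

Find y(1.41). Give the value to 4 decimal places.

RK4: k1 = f(t_n, y_n); k2 = f(t_n + h/2, y_n + (h/2)·k1); k3 = f(t_n + h/2, y_n + (h/2)·k2); k4 = f(t_n + h, y_n + h·k3); y_{n+1} = y_n + (h/6)·(k1 + 2k2 + 2k3 + k4).
t=1.000000, y=-2.300000:
  k1 = f(1.000000, -2.300000) = 3.362000
  k2 = f(1.205000, -1.610790) = 2.984948
  k3 = f(1.205000, -1.688086) = 3.018958
  k4 = f(1.410000, -1.062227) = 2.669780
  y ← -2.300000 + (0.41/6)·(k1 + 2k2 + 2k3 + k4) = -1.067295
y(1.41) ≈ -1.0673

-1.0673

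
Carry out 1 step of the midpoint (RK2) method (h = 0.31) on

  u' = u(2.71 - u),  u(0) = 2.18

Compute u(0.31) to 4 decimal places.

Midpoint: k1 = f(t_n, u_n); k2 = f(t_n + h/2, u_n + (h/2)·k1); u_{n+1} = u_n + h·k2.
t=0.000000, u=2.180000:
  k1 = f(0.000000, 2.180000) = 1.155400
  k2 = f(0.155000, 2.359087) = 0.827834
  u ← 2.180000 + 0.31·0.827834 = 2.436629
u(0.31) ≈ 2.4366

2.4366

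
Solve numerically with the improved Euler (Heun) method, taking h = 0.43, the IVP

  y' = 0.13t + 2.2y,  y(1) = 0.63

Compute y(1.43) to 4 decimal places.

1.6022

Heun: k1 = f(t_n, y_n); k2 = f(t_n + h, y_n + h·k1); y_{n+1} = y_n + (h/2)·(k1 + k2).
t=1.000000, y=0.630000:
  k1 = f(1.000000, 0.630000) = 1.516000
  k2 = f(1.430000, 1.281880) = 3.006036
  y ← 0.630000 + (0.43/2)·(1.516000 + 3.006036) = 1.602238
y(1.43) ≈ 1.6022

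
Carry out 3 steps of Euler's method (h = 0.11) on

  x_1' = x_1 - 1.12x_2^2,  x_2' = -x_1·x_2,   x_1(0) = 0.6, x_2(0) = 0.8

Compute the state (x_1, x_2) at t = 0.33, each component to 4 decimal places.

0.5869, 0.6541

Euler on (x_1,x_2): x_1_{n+1} = x_1_n + h·x_1', x_2_{n+1} = x_2_n + h·x_2'.
0.000000: (0.600000, 0.800000); f=(-0.116800, -0.480000) → (0.587152, 0.747200)
0.110000: (0.587152, 0.747200); f=(-0.038153, -0.438720) → (0.582955, 0.698941)
0.220000: (0.582955, 0.698941); f=(0.035815, -0.407451) → (0.586895, 0.654121)
(x_1(0.33), x_2(0.33)) ≈ (0.5869, 0.6541)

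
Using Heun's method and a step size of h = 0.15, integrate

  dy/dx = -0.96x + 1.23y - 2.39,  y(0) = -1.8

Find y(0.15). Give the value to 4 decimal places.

Heun: k1 = f(x_n, y_n); k2 = f(x_n + h, y_n + h·k1); y_{n+1} = y_n + (h/2)·(k1 + k2).
x=0.000000, y=-1.800000:
  k1 = f(0.000000, -1.800000) = -4.604000
  k2 = f(0.150000, -2.490600) = -5.597438
  y ← -1.800000 + (0.15/2)·(-4.604000 + (-5.597438)) = -2.565108
y(0.15) ≈ -2.5651

-2.5651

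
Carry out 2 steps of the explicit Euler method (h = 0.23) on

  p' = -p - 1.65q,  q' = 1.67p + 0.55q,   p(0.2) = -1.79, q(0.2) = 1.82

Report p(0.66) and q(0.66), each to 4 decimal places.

-2.1103, 0.7404

Euler on (p,q): p_{n+1} = p_n + h·p', q_{n+1} = q_n + h·q'.
0.200000: (-1.790000, 1.820000); f=(-1.213000, -1.988300) → (-2.068990, 1.362691)
0.430000: (-2.068990, 1.362691); f=(-0.179450, -2.705733) → (-2.110264, 0.740372)
(p(0.66), q(0.66)) ≈ (-2.1103, 0.7404)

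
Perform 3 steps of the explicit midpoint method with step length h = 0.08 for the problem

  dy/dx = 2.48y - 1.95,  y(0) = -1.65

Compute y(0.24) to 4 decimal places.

Midpoint: k1 = f(x_n, y_n); k2 = f(x_n + h/2, y_n + (h/2)·k1); y_{n+1} = y_n + h·k2.
x=0.000000, y=-1.650000:
  k1 = f(0.000000, -1.650000) = -6.042000
  k2 = f(0.040000, -1.891680) = -6.641366
  y ← -1.650000 + 0.08·(-6.641366) = -2.181309
x=0.080000, y=-2.181309:
  k1 = f(0.080000, -2.181309) = -7.359647
  k2 = f(0.120000, -2.475695) = -8.089724
  y ← -2.181309 + 0.08·(-8.089724) = -2.828487
x=0.160000, y=-2.828487:
  k1 = f(0.160000, -2.828487) = -8.964648
  k2 = f(0.200000, -3.187073) = -9.853941
  y ← -2.828487 + 0.08·(-9.853941) = -3.616803
y(0.24) ≈ -3.6168

-3.6168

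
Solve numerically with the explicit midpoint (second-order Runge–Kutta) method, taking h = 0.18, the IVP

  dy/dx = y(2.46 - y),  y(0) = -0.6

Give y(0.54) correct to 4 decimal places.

-4.6291

Midpoint: k1 = f(x_n, y_n); k2 = f(x_n + h/2, y_n + (h/2)·k1); y_{n+1} = y_n + h·k2.
x=0.000000, y=-0.600000:
  k1 = f(0.000000, -0.600000) = -1.836000
  k2 = f(0.090000, -0.765240) = -2.468083
  y ← -0.600000 + 0.18·(-2.468083) = -1.044255
x=0.180000, y=-1.044255:
  k1 = f(0.180000, -1.044255) = -3.659335
  k2 = f(0.270000, -1.373595) = -5.265807
  y ← -1.044255 + 0.18·(-5.265807) = -1.992100
x=0.360000, y=-1.992100:
  k1 = f(0.360000, -1.992100) = -8.869030
  k2 = f(0.450000, -2.790313) = -14.650015
  y ← -1.992100 + 0.18·(-14.650015) = -4.629103
y(0.54) ≈ -4.6291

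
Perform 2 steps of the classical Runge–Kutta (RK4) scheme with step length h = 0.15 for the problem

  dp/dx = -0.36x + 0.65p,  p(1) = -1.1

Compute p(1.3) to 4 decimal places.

-1.4734

RK4: k1 = f(x_n, p_n); k2 = f(x_n + h/2, p_n + (h/2)·k1); k3 = f(x_n + h/2, p_n + (h/2)·k2); k4 = f(x_n + h, p_n + h·k3); p_{n+1} = p_n + (h/6)·(k1 + 2k2 + 2k3 + k4).
x=1.000000, p=-1.100000:
  k1 = f(1.000000, -1.100000) = -1.075000
  k2 = f(1.075000, -1.180625) = -1.154406
  k3 = f(1.075000, -1.186580) = -1.158277
  k4 = f(1.150000, -1.273742) = -1.241932
  p ← -1.100000 + (0.15/6)·(k1 + 2k2 + 2k3 + k4) = -1.273557
x=1.150000, p=-1.273557:
  k1 = f(1.150000, -1.273557) = -1.241812
  k2 = f(1.225000, -1.366693) = -1.329351
  k3 = f(1.225000, -1.373259) = -1.333618
  k4 = f(1.300000, -1.473600) = -1.425840
  p ← -1.273557 + (0.15/6)·(k1 + 2k2 + 2k3 + k4) = -1.473397
p(1.3) ≈ -1.4734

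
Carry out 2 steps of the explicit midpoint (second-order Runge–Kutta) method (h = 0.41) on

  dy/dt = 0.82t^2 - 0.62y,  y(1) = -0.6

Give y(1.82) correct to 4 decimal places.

0.7753

Midpoint: k1 = f(t_n, y_n); k2 = f(t_n + h/2, y_n + (h/2)·k1); y_{n+1} = y_n + h·k2.
t=1.000000, y=-0.600000:
  k1 = f(1.000000, -0.600000) = 1.192000
  k2 = f(1.205000, -0.355640) = 1.411157
  y ← -0.600000 + 0.41·1.411157 = -0.021426
t=1.410000, y=-0.021426:
  k1 = f(1.410000, -0.021426) = 1.643526
  k2 = f(1.615000, 0.315497) = 1.943136
  y ← -0.021426 + 0.41·1.943136 = 0.775260
y(1.82) ≈ 0.7753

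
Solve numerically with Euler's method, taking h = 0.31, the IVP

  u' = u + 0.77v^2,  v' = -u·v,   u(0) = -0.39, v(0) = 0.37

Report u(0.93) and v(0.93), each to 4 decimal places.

Euler on (u,v): u_{n+1} = u_n + h·u', v_{n+1} = v_n + h·v'.
0.000000: (-0.390000, 0.370000); f=(-0.284587, 0.144300) → (-0.478222, 0.414733)
0.310000: (-0.478222, 0.414733); f=(-0.345779, 0.198334) → (-0.585414, 0.476217)
0.620000: (-0.585414, 0.476217); f=(-0.410791, 0.278784) → (-0.712759, 0.562640)
(u(0.93), v(0.93)) ≈ (-0.7128, 0.5626)

-0.7128, 0.5626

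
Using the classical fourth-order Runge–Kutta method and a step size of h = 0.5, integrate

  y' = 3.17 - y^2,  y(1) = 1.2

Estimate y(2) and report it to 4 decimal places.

RK4: k1 = f(t_n, y_n); k2 = f(t_n + h/2, y_n + (h/2)·k1); k3 = f(t_n + h/2, y_n + (h/2)·k2); k4 = f(t_n + h, y_n + h·k3); y_{n+1} = y_n + (h/6)·(k1 + 2k2 + 2k3 + k4).
t=1.000000, y=1.200000:
  k1 = f(1.000000, 1.200000) = 1.730000
  k2 = f(1.250000, 1.632500) = 0.504944
  k3 = f(1.250000, 1.326236) = 1.411098
  k4 = f(1.500000, 1.905549) = -0.461117
  y ← 1.200000 + (0.5/6)·(k1 + 2k2 + 2k3 + k4) = 1.625081
t=1.500000, y=1.625081:
  k1 = f(1.500000, 1.625081) = 0.529113
  k2 = f(1.750000, 1.757359) = 0.081690
  k3 = f(1.750000, 1.645503) = 0.462320
  k4 = f(2.000000, 1.856240) = -0.275629
  y ← 1.625081 + (0.5/6)·(k1 + 2k2 + 2k3 + k4) = 1.736873
y(2) ≈ 1.7369

1.7369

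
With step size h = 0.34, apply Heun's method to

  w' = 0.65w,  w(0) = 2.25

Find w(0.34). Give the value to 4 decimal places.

2.8022

Heun: k1 = f(s_n, w_n); k2 = f(s_n + h, w_n + h·k1); w_{n+1} = w_n + (h/2)·(k1 + k2).
s=0.000000, w=2.250000:
  k1 = f(0.000000, 2.250000) = 1.462500
  k2 = f(0.340000, 2.747250) = 1.785713
  w ← 2.250000 + (0.34/2)·(1.462500 + 1.785713) = 2.802196
w(0.34) ≈ 2.8022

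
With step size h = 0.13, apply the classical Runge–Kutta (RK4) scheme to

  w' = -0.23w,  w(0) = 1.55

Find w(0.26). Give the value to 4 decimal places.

RK4: k1 = f(x_n, w_n); k2 = f(x_n + h/2, w_n + (h/2)·k1); k3 = f(x_n + h/2, w_n + (h/2)·k2); k4 = f(x_n + h, w_n + h·k3); w_{n+1} = w_n + (h/6)·(k1 + 2k2 + 2k3 + k4).
x=0.000000, w=1.550000:
  k1 = f(0.000000, 1.550000) = -0.356500
  k2 = f(0.065000, 1.526828) = -0.351170
  k3 = f(0.065000, 1.527174) = -0.351250
  k4 = f(0.130000, 1.504337) = -0.345998
  w ← 1.550000 + (0.13/6)·(k1 + 2k2 + 2k3 + k4) = 1.504341
x=0.130000, w=1.504341:
  k1 = f(0.130000, 1.504341) = -0.345998
  k2 = f(0.195000, 1.481851) = -0.340826
  k3 = f(0.195000, 1.482187) = -0.340903
  k4 = f(0.260000, 1.460024) = -0.335805
  w ← 1.504341 + (0.13/6)·(k1 + 2k2 + 2k3 + k4) = 1.460027
w(0.26) ≈ 1.4600

1.4600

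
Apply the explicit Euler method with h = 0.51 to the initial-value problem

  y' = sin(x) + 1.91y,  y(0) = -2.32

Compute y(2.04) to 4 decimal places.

-32.8965

Euler: y_{n+1} = y_n + h·f(x_n, y_n).
x=0.000000, y=-2.320000: f=-4.431200 → y ← -2.320000 + 0.51·(-4.431200) = -4.579912
x=0.510000, y=-4.579912: f=-8.259455 → y ← -4.579912 + 0.51·(-8.259455) = -8.792234
x=1.020000, y=-8.792234: f=-15.941059 → y ← -8.792234 + 0.51·(-15.941059) = -16.922174
x=1.530000, y=-16.922174: f=-31.322184 → y ← -16.922174 + 0.51·(-31.322184) = -32.896488
y(2.04) ≈ -32.8965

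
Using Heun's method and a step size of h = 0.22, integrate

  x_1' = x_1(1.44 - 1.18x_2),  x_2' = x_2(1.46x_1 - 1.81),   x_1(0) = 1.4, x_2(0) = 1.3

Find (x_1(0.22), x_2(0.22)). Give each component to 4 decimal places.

1.3594, 1.3623

Heun on (x_1,x_2): k1 = f(x_n, state_n); k2 = f(x_n + h, state_n + h·k1); state_{n+1} = state_n + (h/2)·(k1 + k2).
0.000000: (1.400000, 1.300000)
  k1 = (-0.131600, 0.304200)
  predictor → (1.371048, 1.366924)
  k2 = (-0.237151, 0.262080)
  → (1.359437, 1.362291)
(x_1(0.22), x_2(0.22)) ≈ (1.3594, 1.3623)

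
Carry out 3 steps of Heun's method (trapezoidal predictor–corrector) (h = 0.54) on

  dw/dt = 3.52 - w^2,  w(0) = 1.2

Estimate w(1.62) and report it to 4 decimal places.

Heun: k1 = f(t_n, w_n); k2 = f(t_n + h, w_n + h·k1); w_{n+1} = w_n + (h/2)·(k1 + k2).
t=0.000000, w=1.200000:
  k1 = f(0.000000, 1.200000) = 2.080000
  k2 = f(0.540000, 2.323200) = -1.877258
  w ← 1.200000 + (0.54/2)·(2.080000 + (-1.877258)) = 1.254740
t=0.540000, w=1.254740:
  k1 = f(0.540000, 1.254740) = 1.945627
  k2 = f(1.080000, 2.305379) = -1.794771
  w ← 1.254740 + (0.54/2)·(1.945627 + (-1.794771)) = 1.295471
t=1.080000, w=1.295471:
  k1 = f(1.080000, 1.295471) = 1.841754
  k2 = f(1.620000, 2.290019) = -1.724185
  w ← 1.295471 + (0.54/2)·(1.841754 + (-1.724185)) = 1.327215
w(1.62) ≈ 1.3272

1.3272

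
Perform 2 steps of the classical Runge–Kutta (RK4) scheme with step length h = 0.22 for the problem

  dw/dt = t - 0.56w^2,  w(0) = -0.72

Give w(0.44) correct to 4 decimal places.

RK4: k1 = f(t_n, w_n); k2 = f(t_n + h/2, w_n + (h/2)·k1); k3 = f(t_n + h/2, w_n + (h/2)·k2); k4 = f(t_n + h, w_n + h·k3); w_{n+1} = w_n + (h/6)·(k1 + 2k2 + 2k3 + k4).
t=0.000000, w=-0.720000:
  k1 = f(0.000000, -0.720000) = -0.290304
  k2 = f(0.110000, -0.751933) = -0.206626
  k3 = f(0.110000, -0.742729) = -0.198922
  k4 = f(0.220000, -0.763763) = -0.106667
  w ← -0.720000 + (0.22/6)·(k1 + 2k2 + 2k3 + k4) = -0.764296
t=0.220000, w=-0.764296:
  k1 = f(0.220000, -0.764296) = -0.107123
  k2 = f(0.330000, -0.776079) = -0.007287
  k3 = f(0.330000, -0.765097) = 0.002191
  k4 = f(0.440000, -0.763814) = 0.113289
  w ← -0.764296 + (0.22/6)·(k1 + 2k2 + 2k3 + k4) = -0.764443
w(0.44) ≈ -0.7644

-0.7644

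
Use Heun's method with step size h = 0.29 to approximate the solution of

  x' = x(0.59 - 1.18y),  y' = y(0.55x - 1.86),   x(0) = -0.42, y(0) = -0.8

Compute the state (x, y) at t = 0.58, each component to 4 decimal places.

Heun on (x,y): k1 = f(t_n, state_n); k2 = f(t_n + h, state_n + h·k1); state_{n+1} = state_n + (h/2)·(k1 + k2).
0.000000: (-0.420000, -0.800000)
  k1 = (-0.644280, 1.672800)
  predictor → (-0.606841, -0.314888)
  k2 = (-0.583519, 0.690790)
  → (-0.598031, -0.457280)
0.290000: (-0.598031, -0.457280)
  k1 = (-0.675530, 1.000947)
  predictor → (-0.793934, -0.167005)
  k2 = (-0.624879, 0.383554)
  → (-0.786590, -0.256527)
(x(0.58), y(0.58)) ≈ (-0.7866, -0.2565)

-0.7866, -0.2565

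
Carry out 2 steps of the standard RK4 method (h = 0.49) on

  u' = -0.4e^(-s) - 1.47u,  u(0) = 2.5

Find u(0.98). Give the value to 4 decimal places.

0.4781

RK4: k1 = f(s_n, u_n); k2 = f(s_n + h/2, u_n + (h/2)·k1); k3 = f(s_n + h/2, u_n + (h/2)·k2); k4 = f(s_n + h, u_n + h·k3); u_{n+1} = u_n + (h/6)·(k1 + 2k2 + 2k3 + k4).
s=0.000000, u=2.500000:
  k1 = f(0.000000, 2.500000) = -4.075000
  k2 = f(0.245000, 1.501625) = -2.520471
  k3 = f(0.245000, 1.882485) = -3.080334
  k4 = f(0.490000, 0.990636) = -1.701286
  u ← 2.500000 + (0.49/6)·(k1 + 2k2 + 2k3 + k4) = 1.113472
s=0.490000, u=1.113472:
  k1 = f(0.490000, 1.113472) = -1.881854
  k2 = f(0.735000, 0.652418) = -1.150856
  k3 = f(0.735000, 0.831512) = -1.414125
  k4 = f(0.980000, 0.420551) = -0.768334
  u ← 1.113472 + (0.49/6)·(k1 + 2k2 + 2k3 + k4) = 0.478093
u(0.98) ≈ 0.4781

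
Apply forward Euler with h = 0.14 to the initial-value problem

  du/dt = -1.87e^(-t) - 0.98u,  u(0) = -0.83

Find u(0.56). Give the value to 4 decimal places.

Euler: u_{n+1} = u_n + h·f(t_n, u_n).
t=0.000000, u=-0.830000: f=-1.056600 → u ← -0.830000 + 0.14·(-1.056600) = -0.977924
t=0.140000, u=-0.977924: f=-0.667334 → u ← -0.977924 + 0.14·(-0.667334) = -1.071351
t=0.280000, u=-1.071351: f=-0.363392 → u ← -1.071351 + 0.14·(-0.363392) = -1.122226
t=0.420000, u=-1.122226: f=-0.128896 → u ← -1.122226 + 0.14·(-0.128896) = -1.140271
u(0.56) ≈ -1.1403

-1.1403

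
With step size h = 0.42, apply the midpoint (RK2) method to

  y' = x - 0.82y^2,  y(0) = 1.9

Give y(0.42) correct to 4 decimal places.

1.4254

Midpoint: k1 = f(x_n, y_n); k2 = f(x_n + h/2, y_n + (h/2)·k1); y_{n+1} = y_n + h·k2.
x=0.000000, y=1.900000:
  k1 = f(0.000000, 1.900000) = -2.960200
  k2 = f(0.210000, 1.278358) = -1.130043
  y ← 1.900000 + 0.42·(-1.130043) = 1.425382
y(0.42) ≈ 1.4254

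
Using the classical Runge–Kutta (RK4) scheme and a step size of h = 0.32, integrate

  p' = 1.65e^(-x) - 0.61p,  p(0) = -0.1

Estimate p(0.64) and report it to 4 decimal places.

0.5648

RK4: k1 = f(x_n, p_n); k2 = f(x_n + h/2, p_n + (h/2)·k1); k3 = f(x_n + h/2, p_n + (h/2)·k2); k4 = f(x_n + h, p_n + h·k3); p_{n+1} = p_n + (h/6)·(k1 + 2k2 + 2k3 + k4).
x=0.000000, p=-0.100000:
  k1 = f(0.000000, -0.100000) = 1.711000
  k2 = f(0.160000, 0.173760) = 1.300044
  k3 = f(0.160000, 0.108007) = 1.340153
  k4 = f(0.320000, 0.328849) = 0.997548
  p ← -0.100000 + (0.32/6)·(k1 + 2k2 + 2k3 + k4) = 0.326077
x=0.320000, p=0.326077:
  k1 = f(0.320000, 0.326077) = 0.999239
  k2 = f(0.480000, 0.485955) = 0.724560
  k3 = f(0.480000, 0.442006) = 0.751369
  k4 = f(0.640000, 0.566515) = 0.524458
  p ← 0.326077 + (0.32/6)·(k1 + 2k2 + 2k3 + k4) = 0.564773
p(0.64) ≈ 0.5648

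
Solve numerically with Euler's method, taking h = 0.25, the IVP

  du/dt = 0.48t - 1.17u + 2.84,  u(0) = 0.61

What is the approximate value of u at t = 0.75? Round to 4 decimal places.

1.8650

Euler: u_{n+1} = u_n + h·f(t_n, u_n).
t=0.000000, u=0.610000: f=2.126300 → u ← 0.610000 + 0.25·2.126300 = 1.141575
t=0.250000, u=1.141575: f=1.624357 → u ← 1.141575 + 0.25·1.624357 = 1.547664
t=0.500000, u=1.547664: f=1.269233 → u ← 1.547664 + 0.25·1.269233 = 1.864973
u(0.75) ≈ 1.8650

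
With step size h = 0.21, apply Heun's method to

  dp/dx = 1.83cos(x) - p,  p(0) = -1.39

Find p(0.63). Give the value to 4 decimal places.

0.0366

Heun: k1 = f(x_n, p_n); k2 = f(x_n + h, p_n + h·k1); p_{n+1} = p_n + (h/2)·(k1 + k2).
x=0.000000, p=-1.390000:
  k1 = f(0.000000, -1.390000) = 3.220000
  k2 = f(0.210000, -0.713800) = 2.503597
  p ← -1.390000 + (0.21/2)·(3.220000 + 2.503597) = -0.789022
x=0.210000, p=-0.789022:
  k1 = f(0.210000, -0.789022) = 2.578819
  k2 = f(0.420000, -0.247470) = 1.918423
  p ← -0.789022 + (0.21/2)·(2.578819 + 1.918423) = -0.316812
x=0.420000, p=-0.316812:
  k1 = f(0.420000, -0.316812) = 1.987765
  k2 = f(0.630000, 0.100619) = 1.378072
  p ← -0.316812 + (0.21/2)·(1.987765 + 1.378072) = 0.036601
p(0.63) ≈ 0.0366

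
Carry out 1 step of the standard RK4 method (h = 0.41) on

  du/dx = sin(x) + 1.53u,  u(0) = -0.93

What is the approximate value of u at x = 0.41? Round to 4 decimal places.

-1.6376

RK4: k1 = f(x_n, u_n); k2 = f(x_n + h/2, u_n + (h/2)·k1); k3 = f(x_n + h/2, u_n + (h/2)·k2); k4 = f(x_n + h, u_n + h·k3); u_{n+1} = u_n + (h/6)·(k1 + 2k2 + 2k3 + k4).
x=0.000000, u=-0.930000:
  k1 = f(0.000000, -0.930000) = -1.422900
  k2 = f(0.205000, -1.221694) = -1.665625
  k3 = f(0.205000, -1.271453) = -1.741756
  k4 = f(0.410000, -1.644120) = -2.116894
  u ← -0.930000 + (0.41/6)·(k1 + 2k2 + 2k3 + k4) = -1.637561
u(0.41) ≈ -1.6376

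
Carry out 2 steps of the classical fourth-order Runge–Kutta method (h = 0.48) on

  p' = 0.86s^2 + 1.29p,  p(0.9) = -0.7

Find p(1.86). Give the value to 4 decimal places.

RK4: k1 = f(s_n, p_n); k2 = f(s_n + h/2, p_n + (h/2)·k1); k3 = f(s_n + h/2, p_n + (h/2)·k2); k4 = f(s_n + h, p_n + h·k3); p_{n+1} = p_n + (h/6)·(k1 + 2k2 + 2k3 + k4).
s=0.900000, p=-0.700000:
  k1 = f(0.900000, -0.700000) = -0.206400
  k2 = f(1.140000, -0.749536) = 0.150755
  k3 = f(1.140000, -0.663819) = 0.261330
  k4 = f(1.380000, -0.574562) = 0.896599
  p ← -0.700000 + (0.48/6)·(k1 + 2k2 + 2k3 + k4) = -0.578851
s=1.380000, p=-0.578851:
  k1 = f(1.380000, -0.578851) = 0.891067
  k2 = f(1.620000, -0.364995) = 1.786141
  k3 = f(1.620000, -0.150177) = 2.063256
  k4 = f(1.860000, 0.411512) = 3.506107
  p ← -0.578851 + (0.48/6)·(k1 + 2k2 + 2k3 + k4) = 0.388827
p(1.86) ≈ 0.3888

0.3888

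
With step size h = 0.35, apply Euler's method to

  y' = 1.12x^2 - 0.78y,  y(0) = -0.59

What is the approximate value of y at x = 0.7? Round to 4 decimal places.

-0.2638

Euler: y_{n+1} = y_n + h·f(x_n, y_n).
x=0.000000, y=-0.590000: f=0.460200 → y ← -0.590000 + 0.35·0.460200 = -0.428930
x=0.350000, y=-0.428930: f=0.471765 → y ← -0.428930 + 0.35·0.471765 = -0.263812
y(0.7) ≈ -0.2638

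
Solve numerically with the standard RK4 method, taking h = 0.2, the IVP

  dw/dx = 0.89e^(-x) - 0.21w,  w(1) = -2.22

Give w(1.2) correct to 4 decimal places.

-2.0706

RK4: k1 = f(x_n, w_n); k2 = f(x_n + h/2, w_n + (h/2)·k1); k3 = f(x_n + h/2, w_n + (h/2)·k2); k4 = f(x_n + h, w_n + h·k3); w_{n+1} = w_n + (h/6)·(k1 + 2k2 + 2k3 + k4).
x=1.000000, w=-2.220000:
  k1 = f(1.000000, -2.220000) = 0.793613
  k2 = f(1.100000, -2.140639) = 0.745789
  k3 = f(1.100000, -2.145421) = 0.746794
  k4 = f(1.200000, -2.070641) = 0.702898
  w ← -2.220000 + (0.2/6)·(k1 + 2k2 + 2k3 + k4) = -2.070611
w(1.2) ≈ -2.0706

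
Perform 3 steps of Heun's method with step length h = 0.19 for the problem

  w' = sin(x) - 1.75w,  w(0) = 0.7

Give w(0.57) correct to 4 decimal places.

0.3826

Heun: k1 = f(x_n, w_n); k2 = f(x_n + h, w_n + h·k1); w_{n+1} = w_n + (h/2)·(k1 + k2).
x=0.000000, w=0.700000:
  k1 = f(0.000000, 0.700000) = -1.225000
  k2 = f(0.190000, 0.467250) = -0.628829
  w ← 0.700000 + (0.19/2)·(-1.225000 + (-0.628829)) = 0.523886
x=0.190000, w=0.523886:
  k1 = f(0.190000, 0.523886) = -0.727942
  k2 = f(0.380000, 0.385577) = -0.303840
  w ← 0.523886 + (0.19/2)·(-0.727942 + (-0.303840)) = 0.425867
x=0.380000, w=0.425867:
  k1 = f(0.380000, 0.425867) = -0.374347
  k2 = f(0.570000, 0.354741) = -0.081165
  w ← 0.425867 + (0.19/2)·(-0.374347 + (-0.081165)) = 0.382593
w(0.57) ≈ 0.3826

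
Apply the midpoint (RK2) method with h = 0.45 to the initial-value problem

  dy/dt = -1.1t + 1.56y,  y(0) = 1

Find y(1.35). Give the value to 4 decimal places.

Midpoint: k1 = f(t_n, y_n); k2 = f(t_n + h/2, y_n + (h/2)·k1); y_{n+1} = y_n + h·k2.
t=0.000000, y=1.000000:
  k1 = f(0.000000, 1.000000) = 1.560000
  k2 = f(0.225000, 1.351000) = 1.860060
  y ← 1.000000 + 0.45·1.860060 = 1.837027
t=0.450000, y=1.837027:
  k1 = f(0.450000, 1.837027) = 2.370762
  k2 = f(0.675000, 2.370448) = 2.955400
  y ← 1.837027 + 0.45·2.955400 = 3.166957
t=0.900000, y=3.166957:
  k1 = f(0.900000, 3.166957) = 3.950453
  k2 = f(1.125000, 4.055809) = 5.089562
  y ← 3.166957 + 0.45·5.089562 = 5.457260
y(1.35) ≈ 5.4573

5.4573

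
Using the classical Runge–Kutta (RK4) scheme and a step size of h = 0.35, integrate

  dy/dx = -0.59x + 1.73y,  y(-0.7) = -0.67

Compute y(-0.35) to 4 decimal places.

-1.0731

RK4: k1 = f(x_n, y_n); k2 = f(x_n + h/2, y_n + (h/2)·k1); k3 = f(x_n + h/2, y_n + (h/2)·k2); k4 = f(x_n + h, y_n + h·k3); y_{n+1} = y_n + (h/6)·(k1 + 2k2 + 2k3 + k4).
x=-0.700000, y=-0.670000:
  k1 = f(-0.700000, -0.670000) = -0.746100
  k2 = f(-0.525000, -0.800568) = -1.075232
  k3 = f(-0.525000, -0.858166) = -1.174876
  k4 = f(-0.350000, -1.081207) = -1.663988
  y ← -0.670000 + (0.35/6)·(k1 + 2k2 + 2k3 + k4) = -1.073101
y(-0.35) ≈ -1.0731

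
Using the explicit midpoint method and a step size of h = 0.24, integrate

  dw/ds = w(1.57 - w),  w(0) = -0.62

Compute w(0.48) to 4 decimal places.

-2.0575

Midpoint: k1 = f(s_n, w_n); k2 = f(s_n + h/2, w_n + (h/2)·k1); w_{n+1} = w_n + h·k2.
s=0.000000, w=-0.620000:
  k1 = f(0.000000, -0.620000) = -1.357800
  k2 = f(0.120000, -0.782936) = -1.842198
  w ← -0.620000 + 0.24·(-1.842198) = -1.062128
s=0.240000, w=-1.062128:
  k1 = f(0.240000, -1.062128) = -2.795655
  k2 = f(0.360000, -1.397606) = -4.147545
  w ← -1.062128 + 0.24·(-4.147545) = -2.057538
w(0.48) ≈ -2.0575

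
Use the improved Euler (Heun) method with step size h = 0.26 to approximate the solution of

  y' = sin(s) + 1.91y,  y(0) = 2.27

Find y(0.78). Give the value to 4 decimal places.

Heun: k1 = f(s_n, y_n); k2 = f(s_n + h, y_n + h·k1); y_{n+1} = y_n + (h/2)·(k1 + k2).
s=0.000000, y=2.270000:
  k1 = f(0.000000, 2.270000) = 4.335700
  k2 = f(0.260000, 3.397282) = 6.745889
  y ← 2.270000 + (0.26/2)·(4.335700 + 6.745889) = 3.710607
s=0.260000, y=3.710607:
  k1 = f(0.260000, 3.710607) = 7.344339
  k2 = f(0.520000, 5.620135) = 11.231338
  y ← 3.710607 + (0.26/2)·(7.344339 + 11.231338) = 6.125445
s=0.520000, y=6.125445:
  k1 = f(0.520000, 6.125445) = 12.196479
  k2 = f(0.780000, 9.296529) = 18.459650
  y ← 6.125445 + (0.26/2)·(12.196479 + 18.459650) = 10.110741
y(0.78) ≈ 10.1107

10.1107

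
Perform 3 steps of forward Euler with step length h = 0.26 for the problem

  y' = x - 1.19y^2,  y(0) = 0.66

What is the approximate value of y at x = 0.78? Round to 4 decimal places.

Euler: y_{n+1} = y_n + h·f(x_n, y_n).
x=0.000000, y=0.660000: f=-0.518364 → y ← 0.660000 + 0.26·(-0.518364) = 0.525225
x=0.260000, y=0.525225: f=-0.068275 → y ← 0.525225 + 0.26·(-0.068275) = 0.507474
x=0.520000, y=0.507474: f=0.213540 → y ← 0.507474 + 0.26·0.213540 = 0.562994
y(0.78) ≈ 0.5630

0.5630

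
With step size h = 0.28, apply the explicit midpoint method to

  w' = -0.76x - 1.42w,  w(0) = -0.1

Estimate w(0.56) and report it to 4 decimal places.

-0.1443

Midpoint: k1 = f(x_n, w_n); k2 = f(x_n + h/2, w_n + (h/2)·k1); w_{n+1} = w_n + h·k2.
x=0.000000, w=-0.100000:
  k1 = f(0.000000, -0.100000) = 0.142000
  k2 = f(0.140000, -0.080120) = 0.007370
  w ← -0.100000 + 0.28·0.007370 = -0.097936
x=0.280000, w=-0.097936:
  k1 = f(0.280000, -0.097936) = -0.073730
  k2 = f(0.420000, -0.108259) = -0.165473
  w ← -0.097936 + 0.28·(-0.165473) = -0.144269
w(0.56) ≈ -0.1443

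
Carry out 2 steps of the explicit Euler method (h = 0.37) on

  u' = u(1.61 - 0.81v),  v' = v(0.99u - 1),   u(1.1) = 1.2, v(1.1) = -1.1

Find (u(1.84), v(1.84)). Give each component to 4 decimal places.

4.5014, -1.7369

Euler on (u,v): u_{n+1} = u_n + h·u', v_{n+1} = v_n + h·v'.
1.100000: (1.200000, -1.100000); f=(3.001200, -0.206800) → (2.310444, -1.176516)
1.470000: (2.310444, -1.176516); f=(5.921617, -1.514576) → (4.501442, -1.736909)
(u(1.84), v(1.84)) ≈ (4.5014, -1.7369)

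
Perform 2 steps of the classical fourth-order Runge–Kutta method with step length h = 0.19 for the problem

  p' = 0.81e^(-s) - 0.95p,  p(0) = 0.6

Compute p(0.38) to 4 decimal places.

RK4: k1 = f(s_n, p_n); k2 = f(s_n + h/2, p_n + (h/2)·k1); k3 = f(s_n + h/2, p_n + (h/2)·k2); k4 = f(s_n + h, p_n + h·k3); p_{n+1} = p_n + (h/6)·(k1 + 2k2 + 2k3 + k4).
s=0.000000, p=0.600000:
  k1 = f(0.000000, 0.600000) = 0.240000
  k2 = f(0.095000, 0.622800) = 0.144932
  k3 = f(0.095000, 0.613769) = 0.153512
  k4 = f(0.190000, 0.629167) = 0.072128
  p ← 0.600000 + (0.19/6)·(k1 + 2k2 + 2k3 + k4) = 0.628786
s=0.190000, p=0.628786:
  k1 = f(0.190000, 0.628786) = 0.072491
  k2 = f(0.285000, 0.635672) = 0.005243
  k3 = f(0.285000, 0.629284) = 0.011312
  k4 = f(0.380000, 0.630935) = -0.045460
  p ← 0.628786 + (0.19/6)·(k1 + 2k2 + 2k3 + k4) = 0.630690
p(0.38) ≈ 0.6307

0.6307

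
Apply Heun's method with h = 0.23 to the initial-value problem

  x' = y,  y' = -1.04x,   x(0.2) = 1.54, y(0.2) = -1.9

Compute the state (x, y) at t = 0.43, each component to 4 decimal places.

1.0606, -2.2161

Heun on (x,y): k1 = f(t_n, state_n); k2 = f(t_n + h, state_n + h·k1); state_{n+1} = state_n + (h/2)·(k1 + k2).
0.200000: (1.540000, -1.900000)
  k1 = (-1.900000, -1.601600)
  predictor → (1.103000, -2.268368)
  k2 = (-2.268368, -1.147120)
  → (1.060638, -2.216103)
(x(0.43), y(0.43)) ≈ (1.0606, -2.2161)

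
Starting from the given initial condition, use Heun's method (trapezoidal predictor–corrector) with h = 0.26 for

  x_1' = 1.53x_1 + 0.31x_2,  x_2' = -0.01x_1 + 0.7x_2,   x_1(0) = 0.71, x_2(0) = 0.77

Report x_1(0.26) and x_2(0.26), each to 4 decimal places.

1.1286, 0.9204

Heun on (x_1,x_2): k1 = f(s_n, state_n); k2 = f(s_n + h, state_n + h·k1); state_{n+1} = state_n + (h/2)·(k1 + k2).
0.000000: (0.710000, 0.770000)
  k1 = (1.325000, 0.531900)
  predictor → (1.054500, 0.908294)
  k2 = (1.894956, 0.625261)
  → (1.128594, 0.920431)
(x_1(0.26), x_2(0.26)) ≈ (1.1286, 0.9204)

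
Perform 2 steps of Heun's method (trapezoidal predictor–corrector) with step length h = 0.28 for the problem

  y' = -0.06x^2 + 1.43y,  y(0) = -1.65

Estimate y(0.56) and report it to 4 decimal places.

-3.6214

Heun: k1 = f(x_n, y_n); k2 = f(x_n + h, y_n + h·k1); y_{n+1} = y_n + (h/2)·(k1 + k2).
x=0.000000, y=-1.650000:
  k1 = f(0.000000, -1.650000) = -2.359500
  k2 = f(0.280000, -2.310660) = -3.308948
  y ← -1.650000 + (0.28/2)·(-2.359500 + (-3.308948)) = -2.443583
x=0.280000, y=-2.443583:
  k1 = f(0.280000, -2.443583) = -3.499027
  k2 = f(0.560000, -3.423310) = -4.914150
  y ← -2.443583 + (0.28/2)·(-3.499027 + (-4.914150)) = -3.621427
y(0.56) ≈ -3.6214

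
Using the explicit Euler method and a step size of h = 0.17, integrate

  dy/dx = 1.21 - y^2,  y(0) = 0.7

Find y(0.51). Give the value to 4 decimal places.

0.9771

Euler: y_{n+1} = y_n + h·f(x_n, y_n).
x=0.000000, y=0.700000: f=0.720000 → y ← 0.700000 + 0.17·0.720000 = 0.822400
x=0.170000, y=0.822400: f=0.533658 → y ← 0.822400 + 0.17·0.533658 = 0.913122
x=0.340000, y=0.913122: f=0.376208 → y ← 0.913122 + 0.17·0.376208 = 0.977077
y(0.51) ≈ 0.9771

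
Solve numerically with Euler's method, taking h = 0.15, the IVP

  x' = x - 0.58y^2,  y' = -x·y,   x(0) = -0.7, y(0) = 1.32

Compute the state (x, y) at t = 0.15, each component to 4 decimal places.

-0.9566, 1.4586

Euler on (x,y): x_{n+1} = x_n + h·x', y_{n+1} = y_n + h·y'.
0.000000: (-0.700000, 1.320000); f=(-1.710592, 0.924000) → (-0.956589, 1.458600)
(x(0.15), y(0.15)) ≈ (-0.9566, 1.4586)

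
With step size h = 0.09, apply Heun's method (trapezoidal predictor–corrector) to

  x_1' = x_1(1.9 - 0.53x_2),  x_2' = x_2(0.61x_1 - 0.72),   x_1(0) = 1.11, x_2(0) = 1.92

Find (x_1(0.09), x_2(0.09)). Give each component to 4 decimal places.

1.2019, 1.9172

Heun on (x_1,x_2): k1 = f(s_n, state_n); k2 = f(s_n + h, state_n + h·k1); state_{n+1} = state_n + (h/2)·(k1 + k2).
0.000000: (1.110000, 1.920000)
  k1 = (0.979464, -0.082368)
  predictor → (1.198152, 1.912587)
  k2 = (1.061957, 0.020795)
  → (1.201864, 1.917229)
(x_1(0.09), x_2(0.09)) ≈ (1.2019, 1.9172)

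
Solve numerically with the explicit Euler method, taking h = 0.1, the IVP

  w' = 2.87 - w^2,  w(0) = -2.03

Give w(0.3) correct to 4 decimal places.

Euler: w_{n+1} = w_n + h·f(t_n, w_n).
t=0.000000, w=-2.030000: f=-1.250900 → w ← -2.030000 + 0.1·(-1.250900) = -2.155090
t=0.100000, w=-2.155090: f=-1.774413 → w ← -2.155090 + 0.1·(-1.774413) = -2.332531
t=0.200000, w=-2.332531: f=-2.570702 → w ← -2.332531 + 0.1·(-2.570702) = -2.589602
w(0.3) ≈ -2.5896

-2.5896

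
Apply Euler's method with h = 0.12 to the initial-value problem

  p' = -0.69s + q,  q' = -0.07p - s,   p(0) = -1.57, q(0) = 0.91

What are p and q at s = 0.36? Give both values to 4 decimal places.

-1.2693, 0.9037

Euler on (p,q): p_{n+1} = p_n + h·p', q_{n+1} = q_n + h·q'.
0.000000: (-1.570000, 0.910000); f=(0.910000, 0.109900) → (-1.460800, 0.923188)
0.120000: (-1.460800, 0.923188); f=(0.840388, -0.017744) → (-1.359953, 0.921059)
0.240000: (-1.359953, 0.921059); f=(0.755459, -0.144803) → (-1.269298, 0.903682)
(p(0.36), q(0.36)) ≈ (-1.2693, 0.9037)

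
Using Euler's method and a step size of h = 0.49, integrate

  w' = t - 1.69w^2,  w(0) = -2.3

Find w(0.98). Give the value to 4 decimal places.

-43.3995

Euler: w_{n+1} = w_n + h·f(t_n, w_n).
t=0.000000, w=-2.300000: f=-8.940100 → w ← -2.300000 + 0.49·(-8.940100) = -6.680649
t=0.490000, w=-6.680649: f=-74.936510 → w ← -6.680649 + 0.49·(-74.936510) = -43.399539
w(0.98) ≈ -43.3995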